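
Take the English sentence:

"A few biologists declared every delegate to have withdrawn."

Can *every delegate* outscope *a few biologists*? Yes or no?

Yes

ECM infinitives lack a CP barrier, so *every delegate* can QR over the matrix subject *a few biologists*.
Clause-internal QR can adjoin the lower DP above the subject, yielding the inverse reading.
Both orderings are possible: *a few biologists* > *every delegate* and *every delegate* > *a few biologists*.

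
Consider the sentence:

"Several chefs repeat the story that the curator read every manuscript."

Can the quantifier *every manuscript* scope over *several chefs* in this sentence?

No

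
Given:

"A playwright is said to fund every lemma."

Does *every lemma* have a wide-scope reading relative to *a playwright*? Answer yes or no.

The matrix predicate is a raising verb, whose infinitival complement is not a scope island — *every lemma* can QR into the matrix clause.
With no island boundary between them, the object can take inverse scope over the subject via ordinary QR within the clause.
Both orderings are possible: *a playwright* > *every lemma* and *every lemma* > *a playwright*.

Yes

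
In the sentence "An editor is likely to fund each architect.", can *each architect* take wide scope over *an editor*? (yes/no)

Yes

Infinitival complements of raising predicates do not block QR; *each architect* and *an editor* are effectively clausemates.
Clause-internal QR can adjoin the lower DP above the subject, yielding the inverse reading.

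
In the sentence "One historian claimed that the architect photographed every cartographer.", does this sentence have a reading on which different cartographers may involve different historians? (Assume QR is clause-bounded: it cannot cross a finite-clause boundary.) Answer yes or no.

This is the *every cartographer* > *one historian* reading.
The DP *every cartographer* is contained in the finite complement clause *that the architect photographed every cartographer*.
With QR restricted to its own tensed clause, the embedded quantifier cannot reach a matrix scope position.
So *every cartographer* cannot raise high enough to outscope *one historian*; only the surface ordering *one historian* > *every cartographer* is available.
(Only the surface reading survives: one fixed historian with respect to all the relevant cartographers.)

No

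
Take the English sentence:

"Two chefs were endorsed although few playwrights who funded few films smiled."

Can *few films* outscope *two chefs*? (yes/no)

Structurally, *few films* is inside the relative clause *who funded few films*, which is itself inside the adjunct *although few playwrights who funded few films smiled*.
Both the relative clause and the enclosing adjunct are scope islands; QR cannot cross either.
There is no licit LF on which *few films* c-commands *two chefs*.

No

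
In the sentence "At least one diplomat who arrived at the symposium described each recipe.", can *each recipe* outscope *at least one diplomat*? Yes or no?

Yes

*each recipe* sits in the matrix clause, not in the relative clause on *at least one diplomat*.
Since no island is crossed, the inverse ordering is licensed alongside surface scope.
The sentence is scopally ambiguous between *at least one diplomat* > *each recipe* and *each recipe* > *at least one diplomat*.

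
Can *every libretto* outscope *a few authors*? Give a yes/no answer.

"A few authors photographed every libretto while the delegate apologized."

*every libretto* is a matrix argument; the adjunct is an island but the target quantifier is outside it.
Ordinary QR to a clause-peripheral position gives the wide-scope LF for the lower DP.

Yes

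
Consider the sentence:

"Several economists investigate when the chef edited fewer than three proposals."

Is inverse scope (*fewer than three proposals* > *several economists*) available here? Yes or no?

No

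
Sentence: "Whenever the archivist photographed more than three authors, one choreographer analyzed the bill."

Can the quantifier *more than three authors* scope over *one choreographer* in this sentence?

No

The target quantifier *more than three authors* is part of the adjunct clause *whenever the archivist photographed more than three authors*.
Scope out of an adjunct clause is unavailable: QR respects the adjunct-island constraint.
So *more than three authors* cannot raise to a position above *one choreographer*.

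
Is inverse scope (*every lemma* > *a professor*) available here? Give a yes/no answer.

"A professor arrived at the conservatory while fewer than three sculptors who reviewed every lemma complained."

*every lemma* is embedded in the relative clause *who reviewed every lemma*, which is itself inside the adjunct *while fewer than three sculptors who reviewed every lemma complained*.
Even if one barrier were somehow void, the other would still block QR.
There is no licit LF on which *every lemma* c-commands *a professor*.

No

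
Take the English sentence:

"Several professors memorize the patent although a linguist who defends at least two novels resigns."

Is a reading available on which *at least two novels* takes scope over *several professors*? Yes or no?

No

The DP *at least two novels* is contained in the relative clause *who defends at least two novels*, which is itself inside the adjunct *although a linguist who defends at least two novels resigns*.
Both the relative clause and the enclosing adjunct are scope islands; QR cannot cross either.
So the wide-scope reading for *at least two novels* is blocked.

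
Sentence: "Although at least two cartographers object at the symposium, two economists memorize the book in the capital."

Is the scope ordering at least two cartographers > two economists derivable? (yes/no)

No

*at least two cartographers* occurs within the adjunct clause *although at least two cartographers object at the symposium*.
Scope out of an adjunct clause is unavailable: QR respects the adjunct-island constraint.
*at least two cartographers* is confined to the island and cannot take scope over *two economists*.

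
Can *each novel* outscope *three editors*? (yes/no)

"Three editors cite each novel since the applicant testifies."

The adjunct island is irrelevant here — *each novel* and *three editors* are both in the matrix clause.
QR within a single clause is free, so the lower quantifier may take scope over the higher one.

Yes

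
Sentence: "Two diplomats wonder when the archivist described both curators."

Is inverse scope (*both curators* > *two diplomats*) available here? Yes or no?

*both curators* sits inside the embedded question *when the archivist described both curators*.
An indirect question is a wh-island; the filled [Spec,CP] blocks QR across the CP edge.
So *both curators* cannot raise high enough to outscope *two diplomats*; only the surface ordering *two diplomats* > *both curators* is available.

No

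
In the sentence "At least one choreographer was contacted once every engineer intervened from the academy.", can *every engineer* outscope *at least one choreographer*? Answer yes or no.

No

*every engineer* occurs within the adjunct clause *once every engineer intervened from the academy*.
Adjuncts are opaque for quantifier raising; a quantifier in an adjunct stays inside it.
*every engineer* > *at least one choreographer* would require crossing that boundary, which is illicit.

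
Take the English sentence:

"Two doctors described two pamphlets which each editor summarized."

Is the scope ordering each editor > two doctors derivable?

No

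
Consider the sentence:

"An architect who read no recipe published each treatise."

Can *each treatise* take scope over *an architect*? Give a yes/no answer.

Yes

The RC *who read no recipe* is an island, but *each treatise* is not inside it — it is the matrix object, a clausemate of *an architect*.
Clause-internal QR can adjoin the lower DP above the subject, yielding the inverse reading.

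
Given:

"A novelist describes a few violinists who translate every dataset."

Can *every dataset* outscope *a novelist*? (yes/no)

No

The target quantifier *every dataset* is part of the relative clause *who translate every dataset* modifying *a few violinists*.
Relative clauses block scope extraction: QR cannot target a position outside the modified NP.
There is no licit LF on which *every dataset* c-commands *a novelist*.
(Only the surface reading survives: one fixed novelist with respect to all the relevant datasets.)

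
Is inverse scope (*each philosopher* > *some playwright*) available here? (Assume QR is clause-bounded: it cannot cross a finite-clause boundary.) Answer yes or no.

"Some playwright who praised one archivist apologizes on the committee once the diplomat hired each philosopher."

The target quantifier *each philosopher* is part of the adjunct clause *once the diplomat hired each philosopher*.
Adjunct clauses are scope islands: a quantifier inside an adjunct cannot raise into the matrix clause.
There is no licit LF on which *each philosopher* c-commands *some playwright*.

No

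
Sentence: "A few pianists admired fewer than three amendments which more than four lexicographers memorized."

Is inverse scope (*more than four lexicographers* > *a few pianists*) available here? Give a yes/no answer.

No

The target quantifier *more than four lexicographers* is part of the relative clause *which more than four lexicographers memorized* modifying *fewer than three amendments*.
Relative clauses are scope islands: a quantifier cannot QR out of a relative clause to take scope in the matrix clause.
So the wide-scope reading for *more than four lexicographers* is blocked.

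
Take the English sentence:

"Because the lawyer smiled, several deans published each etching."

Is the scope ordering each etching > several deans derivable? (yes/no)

Neither queried DP is inside the adjunct, so the adjunct-island constraint does not apply.
No island intervenes, so both surface and inverse scope are derivable.

Yes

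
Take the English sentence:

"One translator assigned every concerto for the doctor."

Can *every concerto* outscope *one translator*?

*every concerto* and *one translator* are in the same minimal clause.
Since no island is crossed, the inverse ordering is licensed alongside surface scope.
Both orderings are possible: *one translator* > *every concerto* and *every concerto* > *one translator*.

Yes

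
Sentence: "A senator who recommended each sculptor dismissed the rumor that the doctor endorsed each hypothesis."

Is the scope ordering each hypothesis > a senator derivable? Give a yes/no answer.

The DP *each hypothesis* is contained in the complex NP *the rumor that the doctor endorsed each hypothesis*.
Noun-complement clauses are scope islands (the Complex NP Constraint): a quantifier inside one cannot scope into the matrix.
The inverse ordering *each hypothesis* > *a senator* is therefore underivable.

No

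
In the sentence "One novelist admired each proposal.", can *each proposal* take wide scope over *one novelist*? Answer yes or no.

Yes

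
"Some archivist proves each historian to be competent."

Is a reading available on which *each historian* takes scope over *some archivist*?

Yes

ECM infinitives lack a CP barrier, so *each historian* can QR over the matrix subject *some archivist*.
No island intervenes, so both surface and inverse scope are derivable.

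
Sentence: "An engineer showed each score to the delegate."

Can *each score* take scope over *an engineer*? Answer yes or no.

Yes

Both DPs are arguments of the same predicate; there is no clause or island boundary between them.
No island intervenes, so both surface and inverse scope are derivable.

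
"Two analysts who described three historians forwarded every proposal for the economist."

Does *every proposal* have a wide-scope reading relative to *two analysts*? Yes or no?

Although the sentence contains a relative clause (*who described three historians*), *every proposal* is outside it, in the matrix VP.
Since no island is crossed, the inverse ordering is licensed alongside surface scope.
The sentence is scopally ambiguous between *two analysts* > *every proposal* and *every proposal* > *two analysts*.

Yes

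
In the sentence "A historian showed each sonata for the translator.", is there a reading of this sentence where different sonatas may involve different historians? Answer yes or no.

This is the *each sonata* > *a historian* reading.
*each sonata* is the matrix object and *a historian* the matrix subject; the two are clausemates.
No island intervenes, so both surface and inverse scope are derivable.
Both orderings are possible: *a historian* > *each sonata* and *each sonata* > *a historian*.

Yes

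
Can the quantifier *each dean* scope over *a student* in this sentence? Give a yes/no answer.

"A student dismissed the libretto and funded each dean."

The DP *each dean* is contained in one conjunct of the coordinate structure (*funded each dean*).
Asymmetric QR out of one conjunct violates the Coordinate Structure Constraint.
*each dean* > *a student* would require crossing that boundary, which is illicit.
(Only the surface reading survives: one fixed student with respect to all the relevant deans.)

No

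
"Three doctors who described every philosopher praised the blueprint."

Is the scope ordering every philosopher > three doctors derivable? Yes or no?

*every philosopher* is embedded in the relative clause *who described every philosopher*.
QR out of a relative clause is ruled out by the relative-clause island constraint.
*every philosopher* is confined to the island and cannot take scope over *three doctors*.

No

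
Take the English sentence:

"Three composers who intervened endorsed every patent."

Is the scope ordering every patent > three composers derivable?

Yes

*every patent* is a matrix argument; only *three composers* is modified by the relative clause *who intervened*, so the RC island is irrelevant to the target quantifier.
QR within a single clause is free, so the lower quantifier may take scope over the higher one.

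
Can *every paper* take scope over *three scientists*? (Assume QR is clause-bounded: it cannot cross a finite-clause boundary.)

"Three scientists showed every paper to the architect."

Yes

*every paper* is the matrix object and *three scientists* the matrix subject; the two are clausemates.
Nothing blocks QR of the lower DP to a position above the higher one, so inverse scope is available.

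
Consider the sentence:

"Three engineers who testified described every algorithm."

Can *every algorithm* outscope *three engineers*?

Yes

The relative clause *who testified* modifies *three engineers*, but *every algorithm* is not inside that relative clause — it is an argument of the matrix verb.
Nothing blocks QR of the lower DP to a position above the higher one, so inverse scope is available.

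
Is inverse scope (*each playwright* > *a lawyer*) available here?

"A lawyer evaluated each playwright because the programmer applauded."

The adjunct clause does not contain *each playwright*, which is the matrix object.
Ordinary QR to a clause-peripheral position gives the wide-scope LF for the lower DP.

Yes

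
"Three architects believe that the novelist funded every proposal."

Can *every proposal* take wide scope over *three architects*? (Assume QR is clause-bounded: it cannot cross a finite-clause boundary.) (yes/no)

*every proposal* sits inside the finite complement clause *that the novelist funded every proposal*.
QR is clause-bounded, so the finite complement is a scope island for the embedded quantifier.
Hence only narrow scope for *every proposal* (under *three architects*) survives.

No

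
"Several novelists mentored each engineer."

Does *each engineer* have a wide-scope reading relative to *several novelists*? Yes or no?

Yes

*each engineer* is the matrix object and *several novelists* the matrix subject; the two are clausemates.
Ordinary QR to a clause-peripheral position gives the wide-scope LF for the lower DP.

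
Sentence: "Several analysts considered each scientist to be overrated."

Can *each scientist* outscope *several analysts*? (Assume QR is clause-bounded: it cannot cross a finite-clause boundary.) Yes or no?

Yes

The ECM infinitive is scope-transparent — *each scientist* is free to raise above *several analysts*.
QR within a single clause is free, so the lower quantifier may take scope over the higher one.
So *each scientist* > *several analysts* is among the available readings.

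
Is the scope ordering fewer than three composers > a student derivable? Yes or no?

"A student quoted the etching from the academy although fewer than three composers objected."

The DP *fewer than three composers* is contained in the adjunct clause *although fewer than three composers objected*.
Since the clause is an adjunct (not a complement), the Adjunct Condition blocks QR across its edge.
The inverse ordering *fewer than three composers* > *a student* is therefore underivable.

No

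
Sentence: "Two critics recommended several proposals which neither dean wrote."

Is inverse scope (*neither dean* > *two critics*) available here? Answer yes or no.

The DP *neither dean* is contained in the relative clause *which neither dean wrote* modifying *several proposals*.
QR out of a relative clause is ruled out by the relative-clause island constraint.
*neither dean* > *two critics* would require crossing that boundary, which is illicit.

No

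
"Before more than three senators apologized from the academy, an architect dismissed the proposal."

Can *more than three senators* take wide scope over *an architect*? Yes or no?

The DP *more than three senators* is contained in the adjunct clause *before more than three senators apologized from the academy*.
Adverbial clauses are not L-marked, so they are barriers for QR — the quantifier cannot escape the adjunct.
*more than three senators* > *an architect* would require crossing that boundary, which is illicit.

No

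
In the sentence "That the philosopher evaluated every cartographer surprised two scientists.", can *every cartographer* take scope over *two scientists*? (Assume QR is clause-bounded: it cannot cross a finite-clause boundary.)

No

*every cartographer* sits inside the sentential subject *that the philosopher evaluated every cartographer*.
Clausal subjects are scope islands; QR from inside the subject into the matrix is barred.
The ordering *every cartographer* > *two scientists* is therefore underivable.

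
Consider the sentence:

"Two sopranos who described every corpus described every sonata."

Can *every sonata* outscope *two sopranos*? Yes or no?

Yes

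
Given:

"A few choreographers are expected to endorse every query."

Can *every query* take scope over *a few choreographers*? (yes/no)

Raising constructions are monoclausal for scope purposes; *every query* is not separated from *a few choreographers* by any island.
Nothing blocks QR of the lower DP to a position above the higher one, so inverse scope is available.

Yes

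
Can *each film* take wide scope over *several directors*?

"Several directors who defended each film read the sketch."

No

*each film* is embedded in the relative clause *who defended each film*.
Quantifiers inside a relative clause are trapped there; the RC boundary blocks QR.
There is no licit LF on which *each film* c-commands *several directors*.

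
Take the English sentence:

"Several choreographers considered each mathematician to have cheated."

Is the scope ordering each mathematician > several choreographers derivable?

Yes

ECM infinitives lack a CP barrier, so *each mathematician* can QR over the matrix subject *several choreographers*.
Ordinary QR to a clause-peripheral position gives the wide-scope LF for the lower DP.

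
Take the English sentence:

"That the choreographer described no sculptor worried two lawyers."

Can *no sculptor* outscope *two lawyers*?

No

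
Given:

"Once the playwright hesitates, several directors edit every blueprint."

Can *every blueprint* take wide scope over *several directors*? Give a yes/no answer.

Yes

*every blueprint* is a matrix argument; the adjunct is an island but the target quantifier is outside it.
Since no island is crossed, the inverse ordering is licensed alongside surface scope.
Both orderings are possible: *several directors* > *every blueprint* and *every blueprint* > *several directors*.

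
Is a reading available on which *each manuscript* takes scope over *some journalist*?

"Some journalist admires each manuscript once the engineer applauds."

Yes

Neither queried DP is inside the adjunct, so the adjunct-island constraint does not apply.
No island intervenes, so both surface and inverse scope are derivable.
Both orderings are possible: *some journalist* > *each manuscript* and *each manuscript* > *some journalist*.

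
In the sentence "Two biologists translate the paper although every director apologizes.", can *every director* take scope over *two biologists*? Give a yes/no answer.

No

*every director* sits inside the adjunct clause *although every director apologizes*.
Adjuncts are opaque for quantifier raising; a quantifier in an adjunct stays inside it.
Hence only narrow scope for *every director* (under *two biologists*) survives.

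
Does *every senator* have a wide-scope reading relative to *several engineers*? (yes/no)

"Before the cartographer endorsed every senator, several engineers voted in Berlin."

*every senator* is embedded in the adjunct clause *before the cartographer endorsed every senator*.
Since the clause is an adjunct (not a complement), the Adjunct Condition blocks QR across its edge.
There is no licit LF on which *every senator* c-commands *several engineers*.

No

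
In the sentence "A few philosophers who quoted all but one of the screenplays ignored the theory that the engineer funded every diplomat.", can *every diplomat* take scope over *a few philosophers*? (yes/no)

No

The DP *every diplomat* is contained in the complex NP *the theory that the engineer funded every diplomat*.
Since the clause is the complement of a nominal head, the CNPC blocks scope extraction.
So *every diplomat* cannot raise to a position above *a few philosophers*.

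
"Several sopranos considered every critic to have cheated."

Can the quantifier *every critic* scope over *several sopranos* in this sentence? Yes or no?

Yes

ECM infinitives lack a CP barrier, so *every critic* can QR over the matrix subject *several sopranos*.
Ordinary QR to a clause-peripheral position gives the wide-scope LF for the lower DP.
Both orderings are possible: *several sopranos* > *every critic* and *every critic* > *several sopranos*.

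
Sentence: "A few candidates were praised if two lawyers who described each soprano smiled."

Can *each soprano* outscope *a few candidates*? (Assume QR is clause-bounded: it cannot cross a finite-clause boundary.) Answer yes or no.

No

*each soprano* occurs within the relative clause *who described each soprano*, which is itself inside the adjunct *if two lawyers who described each soprano smiled*.
Even if one barrier were somehow void, the other would still block QR.
The inverse ordering *each soprano* > *a few candidates* is therefore underivable.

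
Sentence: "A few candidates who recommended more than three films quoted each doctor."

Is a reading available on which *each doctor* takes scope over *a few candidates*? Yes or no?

*each doctor* sits in the matrix clause, not in the relative clause on *a few candidates*.
Nothing blocks QR of the lower DP to a position above the higher one, so inverse scope is available.

Yes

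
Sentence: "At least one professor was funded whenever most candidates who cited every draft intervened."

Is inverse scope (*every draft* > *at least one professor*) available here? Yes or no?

No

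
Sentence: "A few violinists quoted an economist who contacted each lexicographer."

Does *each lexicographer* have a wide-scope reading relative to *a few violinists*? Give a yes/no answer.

No

*each lexicographer* occurs within the relative clause *who contacted each lexicographer* modifying *an economist*.
QR out of a relative clause is ruled out by the relative-clause island constraint.
The inverse ordering *each lexicographer* > *a few violinists* is therefore underivable.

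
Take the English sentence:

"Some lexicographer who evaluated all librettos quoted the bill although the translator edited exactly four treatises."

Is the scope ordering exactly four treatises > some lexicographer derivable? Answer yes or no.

No

Structurally, *exactly four treatises* is inside the adjunct clause *although the translator edited exactly four treatises*.
Scope out of an adjunct clause is unavailable: QR respects the adjunct-island constraint.
There is no licit LF on which *exactly four treatises* c-commands *some lexicographer*.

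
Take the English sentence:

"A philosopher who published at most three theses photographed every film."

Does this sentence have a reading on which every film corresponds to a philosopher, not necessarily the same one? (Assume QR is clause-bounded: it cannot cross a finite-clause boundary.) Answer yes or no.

Yes

The paraphrase describes the scope ordering *every film* > *a philosopher*.
*every film* sits in the matrix clause, not in the relative clause on *a philosopher*.
Ordinary QR to a clause-peripheral position gives the wide-scope LF for the lower DP.
The sentence is scopally ambiguous between *a philosopher* > *every film* and *every film* > *a philosopher*.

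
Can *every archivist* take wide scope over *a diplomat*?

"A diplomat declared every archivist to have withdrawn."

Yes

*every archivist* is the subject of an ECM infinitive — the infinitival complement of an ECM verb is not a scope island, so *every archivist* can raise into the matrix clause.
With no island boundary between them, the object can take inverse scope over the subject via ordinary QR within the clause.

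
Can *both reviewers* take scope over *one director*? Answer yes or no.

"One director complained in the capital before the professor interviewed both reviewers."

*both reviewers* occurs within the adjunct clause *before the professor interviewed both reviewers*.
Adjunct clauses are scope islands: a quantifier inside an adjunct cannot raise into the matrix clause.
*both reviewers* is confined to the island and cannot take scope over *one director*.

No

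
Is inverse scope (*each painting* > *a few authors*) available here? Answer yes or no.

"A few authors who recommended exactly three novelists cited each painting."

Yes

Although the sentence contains a relative clause (*who recommended exactly three novelists*), *each painting* is outside it, in the matrix VP.
Clause-internal QR can adjoin the lower DP above the subject, yielding the inverse reading.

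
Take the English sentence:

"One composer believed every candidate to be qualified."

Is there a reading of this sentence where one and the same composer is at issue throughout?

Yes

The described interpretation is the *one composer* > *every candidate* scoping.
That is the surface-scope ordering, which is always one of the available readings — island constraints only ever restrict inverse scope.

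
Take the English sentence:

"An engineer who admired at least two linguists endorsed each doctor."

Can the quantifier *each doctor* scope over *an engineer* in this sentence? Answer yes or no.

Yes

*each doctor* sits in the matrix clause, not in the relative clause on *an engineer*.
Clause-internal QR can adjoin the lower DP above the subject, yielding the inverse reading.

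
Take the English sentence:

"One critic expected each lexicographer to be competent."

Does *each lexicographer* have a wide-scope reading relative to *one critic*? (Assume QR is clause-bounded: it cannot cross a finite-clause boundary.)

Yes

*each lexicographer* is the subject of an ECM infinitive — the infinitival complement of an ECM verb is not a scope island, so *each lexicographer* can raise into the matrix clause.
With no island boundary between them, the object can take inverse scope over the subject via ordinary QR within the clause.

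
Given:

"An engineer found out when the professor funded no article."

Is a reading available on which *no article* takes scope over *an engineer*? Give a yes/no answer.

No

The DP *no article* is contained in the embedded question *when the professor funded no article*.
QR across an interrogative CP boundary is ruled out as a wh-island violation.
So the wide-scope reading for *no article* is blocked.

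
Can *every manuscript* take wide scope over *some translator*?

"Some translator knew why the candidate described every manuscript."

*every manuscript* occurs within the embedded question *why the candidate described every manuscript*.
QR across an interrogative CP boundary is ruled out as a wh-island violation.
The inverse ordering *every manuscript* > *some translator* is therefore underivable.

No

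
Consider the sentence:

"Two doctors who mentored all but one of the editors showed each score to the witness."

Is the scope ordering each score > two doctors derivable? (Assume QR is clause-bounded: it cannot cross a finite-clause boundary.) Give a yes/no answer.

Yes

*each score* sits in the matrix clause, not in the relative clause on *two doctors*.
Clause-internal QR can adjoin the lower DP above the subject, yielding the inverse reading.
The sentence is scopally ambiguous between *two doctors* > *each score* and *each score* > *two doctors*.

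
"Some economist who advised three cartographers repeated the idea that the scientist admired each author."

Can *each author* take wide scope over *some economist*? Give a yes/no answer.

The DP *each author* is contained in the complex NP *the idea that the scientist admired each author*.
A that-clause complement to a noun is an island; QR cannot cross the NP boundary.
So the wide-scope reading for *each author* is blocked.

No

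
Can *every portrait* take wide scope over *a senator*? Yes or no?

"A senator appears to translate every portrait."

*every portrait* is inside a raising infinitive, which is transparent to QR (no CP barrier), so it behaves as a matrix argument.
With no island boundary between them, the object can take inverse scope over the subject via ordinary QR within the clause.

Yes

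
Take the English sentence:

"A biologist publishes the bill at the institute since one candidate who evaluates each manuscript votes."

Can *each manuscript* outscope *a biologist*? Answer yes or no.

The target quantifier *each manuscript* is part of the relative clause *who evaluates each manuscript*, which is itself inside the adjunct *since one candidate who evaluates each manuscript votes*.
The quantifier would have to escape first the RC and then the adjunct — two independent island violations.
*each manuscript* > *a biologist* would require crossing that boundary, which is illicit.

No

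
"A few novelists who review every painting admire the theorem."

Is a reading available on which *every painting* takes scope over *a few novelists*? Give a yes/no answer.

No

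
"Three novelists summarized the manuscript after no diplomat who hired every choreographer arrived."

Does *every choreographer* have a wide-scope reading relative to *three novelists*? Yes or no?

The target quantifier *every choreographer* is part of the relative clause *who hired every choreographer*, which is itself inside the adjunct *after no diplomat who hired every choreographer arrived*.
Two island boundaries intervene — the relative clause and the adjunct. Either alone would block QR.
So *every choreographer* cannot raise high enough to outscope *three novelists*; only the surface ordering *three novelists* > *every choreographer* is available.

No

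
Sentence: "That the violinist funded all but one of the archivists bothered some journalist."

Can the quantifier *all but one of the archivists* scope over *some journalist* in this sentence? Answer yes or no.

No

*all but one of the archivists* occurs within the sentential subject *that the violinist funded all but one of the archivists*.
The subject-island constraint blocks QR out of a clausal subject.
The ordering *all but one of the archivists* > *some journalist* is therefore underivable.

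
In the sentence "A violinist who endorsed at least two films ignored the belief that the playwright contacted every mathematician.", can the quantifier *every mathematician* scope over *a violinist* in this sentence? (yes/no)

No

The DP *every mathematician* is contained in the complex NP *the belief that the playwright contacted every mathematician*.
Since the clause is the complement of a nominal head, the CNPC blocks scope extraction.
Hence only narrow scope for *every mathematician* (under *a violinist*) survives.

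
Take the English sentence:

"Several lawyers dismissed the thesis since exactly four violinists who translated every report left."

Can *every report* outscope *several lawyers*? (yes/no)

*every report* is embedded in the relative clause *who translated every report*, which is itself inside the adjunct *since exactly four violinists who translated every report left*.
Two island boundaries intervene — the relative clause and the adjunct. Either alone would block QR.
Hence only narrow scope for *every report* (under *several lawyers*) survives.

No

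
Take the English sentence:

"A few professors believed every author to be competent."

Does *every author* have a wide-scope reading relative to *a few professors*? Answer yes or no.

*every author* is an ECM subject; ECM complements are not islands, and the embedded quantifier may take matrix scope.
Clause-internal QR can adjoin the lower DP above the subject, yielding the inverse reading.
Both orderings are possible: *a few professors* > *every author* and *every author* > *a few professors*.

Yes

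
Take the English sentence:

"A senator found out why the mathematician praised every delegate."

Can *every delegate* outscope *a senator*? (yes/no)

No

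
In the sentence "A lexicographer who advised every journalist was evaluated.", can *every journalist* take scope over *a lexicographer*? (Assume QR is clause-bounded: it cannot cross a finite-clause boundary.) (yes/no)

No

*every journalist* occurs within the relative clause *who advised every journalist*.
Relative clauses are scope islands: a quantifier cannot QR out of a relative clause to take scope in the matrix clause.
So *every journalist* cannot raise to a position above *a lexicographer*.
(Only the surface reading survives: one fixed lexicographer with respect to all the relevant journalists.)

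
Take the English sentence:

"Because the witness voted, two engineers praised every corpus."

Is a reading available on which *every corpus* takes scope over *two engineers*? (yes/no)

Neither queried DP is inside the adjunct, so the adjunct-island constraint does not apply.
With no island boundary between them, the object can take inverse scope over the subject via ordinary QR within the clause.
Both orderings are possible: *two engineers* > *every corpus* and *every corpus* > *two engineers*.

Yes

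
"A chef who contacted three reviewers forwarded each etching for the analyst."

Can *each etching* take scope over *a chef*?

Yes

The relative clause *who contacted three reviewers* modifies *a chef*, but *each etching* is not inside that relative clause — it is an argument of the matrix verb.
Nothing blocks QR of the lower DP to a position above the higher one, so inverse scope is available.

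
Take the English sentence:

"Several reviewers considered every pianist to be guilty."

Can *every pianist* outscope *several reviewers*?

Yes

The ECM infinitive is scope-transparent — *every pianist* is free to raise above *several reviewers*.
With no island boundary between them, the object can take inverse scope over the subject via ordinary QR within the clause.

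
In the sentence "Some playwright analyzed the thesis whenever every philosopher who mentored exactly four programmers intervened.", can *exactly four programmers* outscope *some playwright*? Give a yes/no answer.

No

*exactly four programmers* occurs within the relative clause *who mentored exactly four programmers*, which is itself inside the adjunct *whenever every philosopher who mentored exactly four programmers intervened*.
Nested islands: the RC island is itself inside an adjunct island, so wide scope is doubly excluded.
*exactly four programmers* > *some playwright* would require crossing that boundary, which is illicit.
(Only the surface reading survives: one fixed playwright with respect to all the relevant programmers.)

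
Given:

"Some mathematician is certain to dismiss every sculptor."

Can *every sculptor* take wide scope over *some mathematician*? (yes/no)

Raising constructions are monoclausal for scope purposes; *every sculptor* is not separated from *some mathematician* by any island.
Clause-internal QR can adjoin the lower DP above the subject, yielding the inverse reading.

Yes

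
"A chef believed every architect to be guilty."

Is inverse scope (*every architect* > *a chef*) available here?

This is an ECM construction: *every architect* is the infinitival subject, Case-marked by the matrix verb, and the infinitive is transparent for QR.
With no island boundary between them, the object can take inverse scope over the subject via ordinary QR within the clause.
The sentence is scopally ambiguous between *a chef* > *every architect* and *every architect* > *a chef*.

Yes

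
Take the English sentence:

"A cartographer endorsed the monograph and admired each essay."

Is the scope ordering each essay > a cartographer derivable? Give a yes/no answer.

No

*each essay* is embedded in one conjunct of the coordinate structure (*admired each essay*).
Asymmetric QR out of one conjunct violates the Coordinate Structure Constraint.
Hence only narrow scope for *each essay* (under *a cartographer*) survives.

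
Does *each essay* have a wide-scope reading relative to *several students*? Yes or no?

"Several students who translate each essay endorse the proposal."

*each essay* occurs within the relative clause *who translate each essay*.
Relative clauses are scope islands: a quantifier cannot QR out of a relative clause to take scope in the matrix clause.
So *each essay* cannot raise high enough to outscope *several students*; only the surface ordering *several students* > *each essay* is available.

No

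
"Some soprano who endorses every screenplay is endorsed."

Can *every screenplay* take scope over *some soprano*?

No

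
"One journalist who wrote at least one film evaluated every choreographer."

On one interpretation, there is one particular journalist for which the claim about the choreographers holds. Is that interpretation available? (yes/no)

The paraphrase describes the scope ordering *one journalist* > *every choreographer*.
Nothing needs to raise for *one journalist* > *every choreographer*, so no island constraint is at stake.

Yes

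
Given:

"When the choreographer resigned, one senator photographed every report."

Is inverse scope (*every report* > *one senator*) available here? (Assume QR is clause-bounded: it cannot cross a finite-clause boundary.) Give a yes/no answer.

Yes

Although there is an adjunct clause, *every report* is in the main clause, not inside the adjunct.
No island intervenes, so both surface and inverse scope are derivable.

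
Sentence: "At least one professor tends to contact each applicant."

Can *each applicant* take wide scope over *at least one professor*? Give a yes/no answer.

Infinitival complements of raising predicates do not block QR; *each applicant* and *at least one professor* are effectively clausemates.
Nothing blocks QR of the lower DP to a position above the higher one, so inverse scope is available.

Yes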